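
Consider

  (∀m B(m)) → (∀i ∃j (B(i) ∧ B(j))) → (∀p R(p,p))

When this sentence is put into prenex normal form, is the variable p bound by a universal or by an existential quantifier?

universal

Eliminate → and ↔ using ¬ and ∨.
  ¬(∀m B(m)) ∨ ¬(∀i ∃j (B(i) ∧ B(j))) ∨ (∀p R(p,p))
Move each ¬ inward, flipping quantifiers it crosses:
  (∃m ¬B(m)) ∨ (∃i ∀j (¬B(i) ∨ ¬B(j))) ∨ (∀p R(p,p))
Extract every quantifier outward, since the variables are now distinct and don't occur free across branches:
  ∃m ∃i ∀j ∀p (¬B(m) ∨ ¬B(i) ∨ ¬B(j) ∨ R(p,p))
The quantifier ∀p sits under an even number of negations (counting the antecedent side of each →), so it remains universal.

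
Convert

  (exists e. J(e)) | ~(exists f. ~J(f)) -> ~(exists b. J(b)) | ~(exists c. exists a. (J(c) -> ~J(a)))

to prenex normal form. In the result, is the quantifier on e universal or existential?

Rewrite implications/biconditionals: A → B as ¬A ∨ B.
  ~((exists e. J(e)) | ~(exists f. ~J(f))) | ~(exists b. J(b)) | ~(exists c. exists a. (~J(c) | ~J(a)))
Move each ¬ inward, flipping quantifiers it crosses:
  (forall e. ~J(e)) & (exists f. ~J(f)) | (forall b. ~J(b)) | (forall c. forall a. (J(c) & J(a)))
All bound variables are already distinct, so no renaming is needed.
Extract every quantifier outward, since the variables are now distinct and don't occur free across branches:
  forall e. exists f. forall b. forall c. forall a. (~J(e) & ~J(f) | ~J(b) | J(c) & J(a))
The quantifier exists e sits under an odd number of negations (counting the antecedent side of each →), so it flips to forall e.

universal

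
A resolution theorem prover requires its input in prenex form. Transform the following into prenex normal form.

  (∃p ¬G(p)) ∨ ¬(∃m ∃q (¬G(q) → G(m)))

∃p ∀m ∀q (¬G(p) ∨ ¬G(q) ∧ ¬G(m))

First replace A → B with ¬A ∨ B.
  (∃p ¬G(p)) ∨ ¬(∃m ∃q (¬¬G(q) ∨ G(m)))
Push ¬ through the quantifiers and connectives to reach negation normal form:
  (∃p ¬G(p)) ∨ (∀m ∀q (¬G(q) ∧ ¬G(m)))
Pull the quantifiers to the front (each side's bound variable is not free in the other side):
  ∃p ∀m ∀q (¬G(p) ∨ ¬G(q) ∧ ¬G(m))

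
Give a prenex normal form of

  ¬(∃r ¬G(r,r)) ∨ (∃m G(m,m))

Move each ¬ inward, flipping quantifiers it crosses:
  (∀r G(r,r)) ∨ (∃m G(m,m))
All bound variables are already distinct, so no renaming is needed.
Finally move all quantifiers to the prefix:
  ∀r ∃m (G(r,r) ∨ G(m,m))

∀r ∃m (G(r,r) ∨ G(m,m))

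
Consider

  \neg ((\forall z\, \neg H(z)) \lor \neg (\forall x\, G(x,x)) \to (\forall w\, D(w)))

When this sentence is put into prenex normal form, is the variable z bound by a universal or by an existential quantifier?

First replace A → B with ¬A ∨ B.
  \neg (\neg ((\forall z\, \neg H(z)) \lor \neg (\forall x\, G(x,x))) \lor (\forall w\, D(w)))
Move each ¬ inward, flipping quantifiers it crosses:
  ((\forall z\, \neg H(z)) \lor (\exists x\, \neg G(x,x))) \land (\exists w\, \neg D(w))
All bound variables are already distinct, so no renaming is needed.
Extract every quantifier outward, since the variables are now distinct and don't occur free across branches:
  \forall z\, \exists x\, \exists w\, ((\neg H(z) \lor \neg G(x,x)) \land \neg D(w))
The quantifier \forall z sits under an even number of negations (counting the antecedent side of each →), so it remains universal.

universal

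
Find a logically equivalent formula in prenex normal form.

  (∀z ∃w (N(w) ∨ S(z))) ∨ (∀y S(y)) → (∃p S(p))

First replace A → B with ¬A ∨ B.
  ¬((∀z ∃w (N(w) ∨ S(z))) ∨ (∀y S(y))) ∨ (∃p S(p))
Push ¬ through the quantifiers and connectives to reach negation normal form:
  (∃z ∀w (¬N(w) ∧ ¬S(z))) ∧ (∃y ¬S(y)) ∨ (∃p S(p))
All bound variables are already distinct, so no renaming is needed.
Pull the quantifiers to the front (each side's bound variable is not free in the other side):
  ∃z ∀w ∃y ∃p (¬N(w) ∧ ¬S(z) ∧ ¬S(y) ∨ S(p))

∃z ∀w ∃y ∃p (¬N(w) ∧ ¬S(z) ∧ ¬S(y) ∨ S(p))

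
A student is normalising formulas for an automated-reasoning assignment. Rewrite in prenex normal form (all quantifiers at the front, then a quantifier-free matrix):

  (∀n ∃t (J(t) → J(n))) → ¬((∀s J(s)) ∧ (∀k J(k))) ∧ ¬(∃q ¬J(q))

Eliminate → and ↔ using ¬ and ∨.
  ¬(∀n ∃t (¬J(t) ∨ J(n))) ∨ ¬((∀s J(s)) ∧ (∀k J(k))) ∧ ¬(∃q ¬J(q))
Drive negations inward (¬∀x A ≡ ∃x ¬A, ¬∃x A ≡ ∀x ¬A, De Morgan for ∧/∨):
  (∃n ∀t (J(t) ∧ ¬J(n))) ∨ ((∃s ¬J(s)) ∨ (∃k ¬J(k))) ∧ (∀q J(q))
All bound variables are already distinct, so no renaming is needed.
Finally move all quantifiers to the prefix:
  ∃n ∀t ∃s ∃k ∀q (J(t) ∧ ¬J(n) ∨ (¬J(s) ∨ ¬J(k)) ∧ J(q))

∃n ∀t ∃s ∃k ∀q (J(t) ∧ ¬J(n) ∨ (¬J(s) ∨ ¬J(k)) ∧ J(q))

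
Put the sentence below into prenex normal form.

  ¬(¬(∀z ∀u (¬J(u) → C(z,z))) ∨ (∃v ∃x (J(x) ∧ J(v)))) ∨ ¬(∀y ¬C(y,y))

∀z ∀u ∀v ∀x ∃y ((J(u) ∨ C(z,z)) ∧ (¬J(x) ∨ ¬J(v)) ∨ C(y,y))

First replace A → B with ¬A ∨ B.
  ¬(¬(∀z ∀u (¬¬J(u) ∨ C(z,z))) ∨ (∃v ∃x (J(x) ∧ J(v)))) ∨ ¬(∀y ¬C(y,y))
Move each ¬ inward, flipping quantifiers it crosses:
  (∀z ∀u (J(u) ∨ C(z,z))) ∧ (∀v ∀x (¬J(x) ∨ ¬J(v))) ∨ (∃y C(y,y))
Finally move all quantifiers to the prefix:
  ∀z ∀u ∀v ∀x ∃y ((J(u) ∨ C(z,z)) ∧ (¬J(x) ∨ ¬J(v)) ∨ C(y,y))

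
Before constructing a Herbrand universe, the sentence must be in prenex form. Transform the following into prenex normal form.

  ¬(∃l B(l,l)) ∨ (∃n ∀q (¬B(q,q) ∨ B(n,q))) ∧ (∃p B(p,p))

∀l ∃n ∀q ∃p (¬B(l,l) ∨ (¬B(q,q) ∨ B(n,q)) ∧ B(p,p))

Push ¬ through the quantifiers and connectives to reach negation normal form:
  (∀l ¬B(l,l)) ∨ (∃n ∀q (¬B(q,q) ∨ B(n,q))) ∧ (∃p B(p,p))
All bound variables are already distinct, so no renaming is needed.
Extract every quantifier outward, since the variables are now distinct and don't occur free across branches:
  ∀l ∃n ∀q ∃p (¬B(l,l) ∨ (¬B(q,q) ∨ B(n,q)) ∧ B(p,p))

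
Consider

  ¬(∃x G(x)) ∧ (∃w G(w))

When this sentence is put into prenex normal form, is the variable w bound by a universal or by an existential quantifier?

existential

Move each ¬ inward, flipping quantifiers it crosses:
  (∀x ¬G(x)) ∧ (∃w G(w))
All bound variables are already distinct, so no renaming is needed.
Extract every quantifier outward, since the variables are now distinct and don't occur free across branches:
  ∀x ∃w (¬G(x) ∧ G(w))
The quantifier ∃w sits under an even number of negations, so it remains existential.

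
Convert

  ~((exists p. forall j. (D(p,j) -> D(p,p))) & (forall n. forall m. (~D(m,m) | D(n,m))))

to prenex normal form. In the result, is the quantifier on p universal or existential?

Rewrite implications/biconditionals: A → B as ¬A ∨ B.
  ~((exists p. forall j. (~D(p,j) | D(p,p))) & (forall n. forall m. (~D(m,m) | D(n,m))))
Push ¬ through the quantifiers and connectives to reach negation normal form:
  (forall p. exists j. (D(p,j) & ~D(p,p))) | (exists n. exists m. (D(m,m) & ~D(n,m)))
Extract every quantifier outward, since the variables are now distinct and don't occur free across branches:
  forall p. exists j. exists n. exists m. (D(p,j) & ~D(p,p) | D(m,m) & ~D(n,m))
The quantifier exists p sits under an odd number of negations (counting the antecedent side of each →), so it flips to forall p.

universal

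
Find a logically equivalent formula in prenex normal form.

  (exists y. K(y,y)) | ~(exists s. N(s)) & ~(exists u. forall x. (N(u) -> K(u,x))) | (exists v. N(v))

exists y. forall s. forall u. exists x. exists v. (K(y,y) | ~N(s) & N(u) & ~K(u,x) | N(v))

Rewrite implications/biconditionals: A → B as ¬A ∨ B.
  (exists y. K(y,y)) | ~(exists s. N(s)) & ~(exists u. forall x. (~N(u) | K(u,x))) | (exists v. N(v))
Drive negations inward (¬∀x A ≡ ∃x ¬A, ¬∃x A ≡ ∀x ¬A, De Morgan for ∧/∨):
  (exists y. K(y,y)) | (forall s. ~N(s)) & (forall u. exists x. (N(u) & ~K(u,x))) | (exists v. N(v))
All bound variables are already distinct, so no renaming is needed.
Extract every quantifier outward, since the variables are now distinct and don't occur free across branches:
  exists y. forall s. forall u. exists x. exists v. (K(y,y) | ~N(s) & N(u) & ~K(u,x) | N(v))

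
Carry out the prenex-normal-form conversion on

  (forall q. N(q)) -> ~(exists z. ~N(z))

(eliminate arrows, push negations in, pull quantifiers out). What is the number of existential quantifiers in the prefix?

1

First replace A → B with ¬A ∨ B.
  ~(forall q. N(q)) | ~(exists z. ~N(z))
Drive negations inward (¬∀x A ≡ ∃x ¬A, ¬∃x A ≡ ∀x ¬A, De Morgan for ∧/∨):
  (exists q. ~N(q)) | (forall z. N(z))
All bound variables are already distinct, so no renaming is needed.
Extract every quantifier outward, since the variables are now distinct and don't occur free across branches:
  exists q. forall z. (~N(q) | N(z))
The prefix is exists q forall z: 1 universal, 1 existential.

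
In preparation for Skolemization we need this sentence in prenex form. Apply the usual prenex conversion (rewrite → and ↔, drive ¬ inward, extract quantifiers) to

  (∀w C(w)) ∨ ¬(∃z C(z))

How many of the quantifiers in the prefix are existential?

0

Drive negations inward (¬∀x A ≡ ∃x ¬A, ¬∃x A ≡ ∀x ¬A, De Morgan for ∧/∨):
  (∀w C(w)) ∨ (∀z ¬C(z))
Extract every quantifier outward, since the variables are now distinct and don't occur free across branches:
  ∀w ∀z (C(w) ∨ ¬C(z))
The prefix is ∀w ∀z: 2 universal, 0 existential.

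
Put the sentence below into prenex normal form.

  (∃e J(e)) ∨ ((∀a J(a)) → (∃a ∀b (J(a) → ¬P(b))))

∃e ∃a ∃w ∀b (J(e) ∨ ¬J(a) ∨ ¬J(w) ∨ ¬P(b))

Rewrite implications/biconditionals: A → B as ¬A ∨ B.
  (∃e J(e)) ∨ ¬(∀a J(a)) ∨ (∃a ∀b (¬J(a) ∨ ¬P(b)))
Move each ¬ inward, flipping quantifiers it crosses:
  (∃e J(e)) ∨ (∃a ¬J(a)) ∨ (∃a ∀b (¬J(a) ∨ ¬P(b)))
Rename bound variables to avoid capture: a↦w.
  (∃e J(e)) ∨ (∃a ¬J(a)) ∨ (∃w ∀b (¬J(w) ∨ ¬P(b)))
Extract every quantifier outward, since the variables are now distinct and don't occur free across branches:
  ∃e ∃a ∃w ∀b (J(e) ∨ ¬J(a) ∨ ¬J(w) ∨ ¬P(b))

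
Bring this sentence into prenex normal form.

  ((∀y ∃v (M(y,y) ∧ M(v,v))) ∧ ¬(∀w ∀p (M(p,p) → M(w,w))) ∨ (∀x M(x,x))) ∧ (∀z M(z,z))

∀y ∃v ∃w ∃p ∀x ∀z ((M(y,y) ∧ M(v,v) ∧ M(p,p) ∧ ¬M(w,w) ∨ M(x,x)) ∧ M(z,z))

Eliminate → and ↔ using ¬ and ∨.
  ((∀y ∃v (M(y,y) ∧ M(v,v))) ∧ ¬(∀w ∀p (¬M(p,p) ∨ M(w,w))) ∨ (∀x M(x,x))) ∧ (∀z M(z,z))
Move each ¬ inward, flipping quantifiers it crosses:
  ((∀y ∃v (M(y,y) ∧ M(v,v))) ∧ (∃w ∃p (M(p,p) ∧ ¬M(w,w))) ∨ (∀x M(x,x))) ∧ (∀z M(z,z))
All bound variables are already distinct, so no renaming is needed.
Pull the quantifiers to the front (each side's bound variable is not free in the other side):
  ∀y ∃v ∃w ∃p ∀x ∀z ((M(y,y) ∧ M(v,v) ∧ M(p,p) ∧ ¬M(w,w) ∨ M(x,x)) ∧ M(z,z))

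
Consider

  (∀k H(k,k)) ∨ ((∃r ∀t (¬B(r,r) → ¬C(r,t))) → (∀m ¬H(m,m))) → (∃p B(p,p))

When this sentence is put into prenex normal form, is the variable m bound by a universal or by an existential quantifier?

Eliminate → and ↔ using ¬ and ∨.
  ¬((∀k H(k,k)) ∨ ¬(∃r ∀t (¬¬B(r,r) ∨ ¬C(r,t))) ∨ (∀m ¬H(m,m))) ∨ (∃p B(p,p))
Push ¬ through the quantifiers and connectives to reach negation normal form:
  (∃k ¬H(k,k)) ∧ (∃r ∀t (B(r,r) ∨ ¬C(r,t))) ∧ (∃m H(m,m)) ∨ (∃p B(p,p))
Extract every quantifier outward, since the variables are now distinct and don't occur free across branches:
  ∃k ∃r ∀t ∃m ∃p (¬H(k,k) ∧ (B(r,r) ∨ ¬C(r,t)) ∧ H(m,m) ∨ B(p,p))
The quantifier ∀m sits under an odd number of negations (counting the antecedent side of each →), so it flips to ∃m.

existential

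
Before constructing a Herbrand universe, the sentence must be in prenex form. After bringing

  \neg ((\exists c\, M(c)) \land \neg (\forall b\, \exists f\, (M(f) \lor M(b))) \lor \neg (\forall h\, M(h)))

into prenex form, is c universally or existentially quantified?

universal

Drive negations inward (¬∀x A ≡ ∃x ¬A, ¬∃x A ≡ ∀x ¬A, De Morgan for ∧/∨):
  ((\forall c\, \neg M(c)) \lor (\forall b\, \exists f\, (M(f) \lor M(b)))) \land (\forall h\, M(h))
Pull the quantifiers to the front (each side's bound variable is not free in the other side):
  \forall c\, \forall b\, \exists f\, \forall h\, ((\neg M(c) \lor M(f) \lor M(b)) \land M(h))
The quantifier \exists c sits under an odd number of negations, so it flips to \forall c.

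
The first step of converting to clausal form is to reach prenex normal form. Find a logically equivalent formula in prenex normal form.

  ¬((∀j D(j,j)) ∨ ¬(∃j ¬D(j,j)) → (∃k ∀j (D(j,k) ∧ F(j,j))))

∀j ∀p ∀k ∃c ((D(j,j) ∨ D(p,p)) ∧ (¬D(c,k) ∨ ¬F(c,c)))

First replace A → B with ¬A ∨ B.
  ¬(¬((∀j D(j,j)) ∨ ¬(∃j ¬D(j,j))) ∨ (∃k ∀j (D(j,k) ∧ F(j,j))))
Push ¬ through the quantifiers and connectives to reach negation normal form:
  ((∀j D(j,j)) ∨ (∀j D(j,j))) ∧ (∀k ∃j (¬D(j,k) ∨ ¬F(j,j)))
Standardize variables apart so no two quantifiers bind the same name: j↦p, j↦c.
  ((∀j D(j,j)) ∨ (∀p D(p,p))) ∧ (∀k ∃c (¬D(c,k) ∨ ¬F(c,c)))
Extract every quantifier outward, since the variables are now distinct and don't occur free across branches:
  ∀j ∀p ∀k ∃c ((D(j,j) ∨ D(p,p)) ∧ (¬D(c,k) ∨ ¬F(c,c)))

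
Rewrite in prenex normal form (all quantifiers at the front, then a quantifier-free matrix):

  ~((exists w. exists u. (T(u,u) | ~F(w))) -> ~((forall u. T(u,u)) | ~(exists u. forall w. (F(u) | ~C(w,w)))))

Rewrite implications/biconditionals: A → B as ¬A ∨ B.
  ~(~(exists w. exists u. (T(u,u) | ~F(w))) | ~((forall u. T(u,u)) | ~(exists u. forall w. (F(u) | ~C(w,w)))))
Move each ¬ inward, flipping quantifiers it crosses:
  (exists w. exists u. (T(u,u) | ~F(w))) & ((forall u. T(u,u)) | (forall u. exists w. (~F(u) & C(w,w))))
Standardize variables apart so no two quantifiers bind the same name: u↦u1, u↦t, w↦s.
  (exists w. exists u. (T(u,u) | ~F(w))) & ((forall u1. T(u1,u1)) | (forall t. exists s. (~F(t) & C(s,s))))
Pull the quantifiers to the front (each side's bound variable is not free in the other side):
  exists w. exists u. forall u1. forall t. exists s. ((T(u,u) | ~F(w)) & (T(u1,u1) | ~F(t) & C(s,s)))

exists w. exists u. forall u1. forall t. exists s. ((T(u,u) | ~F(w)) & (T(u1,u1) | ~F(t) & C(s,s)))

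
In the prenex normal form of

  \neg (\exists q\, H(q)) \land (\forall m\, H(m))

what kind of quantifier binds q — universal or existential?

Push ¬ through the quantifiers and connectives to reach negation normal form:
  (\forall q\, \neg H(q)) \land (\forall m\, H(m))
Extract every quantifier outward, since the variables are now distinct and don't occur free across branches:
  \forall q\, \forall m\, (\neg H(q) \land H(m))
The quantifier \exists q sits under an odd number of negations, so it flips to \forall q.

universal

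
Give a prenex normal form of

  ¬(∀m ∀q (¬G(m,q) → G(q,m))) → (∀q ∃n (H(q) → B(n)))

Rewrite implications/biconditionals: A → B as ¬A ∨ B.
  ¬¬(∀m ∀q (¬¬G(m,q) ∨ G(q,m))) ∨ (∀q ∃n (¬H(q) ∨ B(n)))
Drive negations inward (¬∀x A ≡ ∃x ¬A, ¬∃x A ≡ ∀x ¬A, De Morgan for ∧/∨):
  (∀m ∀q (G(m,q) ∨ G(q,m))) ∨ (∀q ∃n (¬H(q) ∨ B(n)))
Give each quantifier a distinct variable: q↦v.
  (∀m ∀q (G(m,q) ∨ G(q,m))) ∨ (∀v ∃n (¬H(v) ∨ B(n)))
Finally move all quantifiers to the prefix:
  ∀m ∀q ∀v ∃n (G(m,q) ∨ G(q,m) ∨ ¬H(v) ∨ B(n))

∀m ∀q ∀v ∃n (G(m,q) ∨ G(q,m) ∨ ¬H(v) ∨ B(n))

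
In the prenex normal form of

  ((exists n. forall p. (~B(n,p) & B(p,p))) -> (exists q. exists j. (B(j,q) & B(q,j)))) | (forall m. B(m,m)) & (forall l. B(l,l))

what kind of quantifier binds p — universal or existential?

First replace A → B with ¬A ∨ B.
  ~(exists n. forall p. (~B(n,p) & B(p,p))) | (exists q. exists j. (B(j,q) & B(q,j))) | (forall m. B(m,m)) & (forall l. B(l,l))
Drive negations inward (¬∀x A ≡ ∃x ¬A, ¬∃x A ≡ ∀x ¬A, De Morgan for ∧/∨):
  (forall n. exists p. (B(n,p) | ~B(p,p))) | (exists q. exists j. (B(j,q) & B(q,j))) | (forall m. B(m,m)) & (forall l. B(l,l))
Extract every quantifier outward, since the variables are now distinct and don't occur free across branches:
  forall n. exists p. exists q. exists j. forall m. forall l. (B(n,p) | ~B(p,p) | B(j,q) & B(q,j) | B(m,m) & B(l,l))
The quantifier forall p sits under an odd number of negations (counting the antecedent side of each →), so it flips to exists p.

existential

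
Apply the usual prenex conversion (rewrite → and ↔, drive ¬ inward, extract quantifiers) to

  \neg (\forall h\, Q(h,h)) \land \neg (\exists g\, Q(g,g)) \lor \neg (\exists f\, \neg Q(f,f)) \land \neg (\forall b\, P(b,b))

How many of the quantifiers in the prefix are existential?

2

Move each ¬ inward, flipping quantifiers it crosses:
  (\exists h\, \neg Q(h,h)) \land (\forall g\, \neg Q(g,g)) \lor (\forall f\, Q(f,f)) \land (\exists b\, \neg P(b,b))
Finally move all quantifiers to the prefix:
  \exists h\, \forall g\, \forall f\, \exists b\, (\neg Q(h,h) \land \neg Q(g,g) \lor Q(f,f) \land \neg P(b,b))
The prefix is \exists h \forall g \forall f \exists b: 2 universal, 2 existential.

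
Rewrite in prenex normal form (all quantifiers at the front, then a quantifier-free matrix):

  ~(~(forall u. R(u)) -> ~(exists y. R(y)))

exists u. exists y. (~R(u) & R(y))

Rewrite implications/biconditionals: A → B as ¬A ∨ B.
  ~(~~(forall u. R(u)) | ~(exists y. R(y)))
Push ¬ through the quantifiers and connectives to reach negation normal form:
  (exists u. ~R(u)) & (exists y. R(y))
All bound variables are already distinct, so no renaming is needed.
Finally move all quantifiers to the prefix:
  exists u. exists y. (~R(u) & R(y))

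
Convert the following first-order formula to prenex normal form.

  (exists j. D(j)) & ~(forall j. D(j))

Push ¬ through the quantifiers and connectives to reach negation normal form:
  (exists j. D(j)) & (exists j. ~D(j))
Rename bound variables to avoid capture: j↦u.
  (exists j. D(j)) & (exists u. ~D(u))
Finally move all quantifiers to the prefix:
  exists j. exists u. (D(j) & ~D(u))

exists j. exists u. (D(j) & ~D(u))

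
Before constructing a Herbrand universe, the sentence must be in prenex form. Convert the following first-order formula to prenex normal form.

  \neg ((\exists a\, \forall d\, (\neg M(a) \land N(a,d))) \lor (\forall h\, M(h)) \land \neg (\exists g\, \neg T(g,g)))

Move each ¬ inward, flipping quantifiers it crosses:
  (\forall a\, \exists d\, (M(a) \lor \neg N(a,d))) \land ((\exists h\, \neg M(h)) \lor (\exists g\, \neg T(g,g)))
Extract every quantifier outward, since the variables are now distinct and don't occur free across branches:
  \forall a\, \exists d\, \exists h\, \exists g\, ((M(a) \lor \neg N(a,d)) \land (\neg M(h) \lor \neg T(g,g)))

\forall a\, \exists d\, \exists h\, \exists g\, ((M(a) \lor \neg N(a,d)) \land (\neg M(h) \lor \neg T(g,g)))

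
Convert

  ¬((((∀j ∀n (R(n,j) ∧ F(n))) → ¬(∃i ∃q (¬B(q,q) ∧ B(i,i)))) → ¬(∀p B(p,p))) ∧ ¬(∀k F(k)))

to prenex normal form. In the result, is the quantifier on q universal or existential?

universal

Eliminate → and ↔ using ¬ and ∨.
  ¬((¬(¬(∀j ∀n (R(n,j) ∧ F(n))) ∨ ¬(∃i ∃q (¬B(q,q) ∧ B(i,i)))) ∨ ¬(∀p B(p,p))) ∧ ¬(∀k F(k)))
Push ¬ through the quantifiers and connectives to reach negation normal form:
  ((∃j ∃n (¬R(n,j) ∨ ¬F(n))) ∨ (∀i ∀q (B(q,q) ∨ ¬B(i,i)))) ∧ (∀p B(p,p)) ∨ (∀k F(k))
All bound variables are already distinct, so no renaming is needed.
Pull the quantifiers to the front (each side's bound variable is not free in the other side):
  ∃j ∃n ∀i ∀q ∀p ∀k ((¬R(n,j) ∨ ¬F(n) ∨ B(q,q) ∨ ¬B(i,i)) ∧ B(p,p) ∨ F(k))
The quantifier ∃q sits under an odd number of negations (counting the antecedent side of each →), so it flips to ∀q.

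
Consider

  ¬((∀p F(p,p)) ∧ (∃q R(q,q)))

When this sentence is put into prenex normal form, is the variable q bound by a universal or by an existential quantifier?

Move each ¬ inward, flipping quantifiers it crosses:
  (∃p ¬F(p,p)) ∨ (∀q ¬R(q,q))
Pull the quantifiers to the front (each side's bound variable is not free in the other side):
  ∃p ∀q (¬F(p,p) ∨ ¬R(q,q))
The quantifier ∃q sits under an odd number of negations, so it flips to ∀q.

universal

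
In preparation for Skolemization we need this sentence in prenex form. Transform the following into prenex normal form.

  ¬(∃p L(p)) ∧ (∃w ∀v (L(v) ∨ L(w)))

∀p ∃w ∀v (¬L(p) ∧ (L(v) ∨ L(w)))

Drive negations inward (¬∀x A ≡ ∃x ¬A, ¬∃x A ≡ ∀x ¬A, De Morgan for ∧/∨):
  (∀p ¬L(p)) ∧ (∃w ∀v (L(v) ∨ L(w)))
Finally move all quantifiers to the prefix:
  ∀p ∃w ∀v (¬L(p) ∧ (L(v) ∨ L(w)))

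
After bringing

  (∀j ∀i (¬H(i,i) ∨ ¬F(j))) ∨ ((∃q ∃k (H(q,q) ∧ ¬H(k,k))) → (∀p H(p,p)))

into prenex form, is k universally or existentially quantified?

Rewrite implications/biconditionals: A → B as ¬A ∨ B.
  (∀j ∀i (¬H(i,i) ∨ ¬F(j))) ∨ ¬(∃q ∃k (H(q,q) ∧ ¬H(k,k))) ∨ (∀p H(p,p))
Push ¬ through the quantifiers and connectives to reach negation normal form:
  (∀j ∀i (¬H(i,i) ∨ ¬F(j))) ∨ (∀q ∀k (¬H(q,q) ∨ H(k,k))) ∨ (∀p H(p,p))
All bound variables are already distinct, so no renaming is needed.
Extract every quantifier outward, since the variables are now distinct and don't occur free across branches:
  ∀j ∀i ∀q ∀k ∀p (¬H(i,i) ∨ ¬F(j) ∨ ¬H(q,q) ∨ H(k,k) ∨ H(p,p))
The quantifier ∃k sits under an odd number of negations (counting the antecedent side of each →), so it flips to ∀k.

universal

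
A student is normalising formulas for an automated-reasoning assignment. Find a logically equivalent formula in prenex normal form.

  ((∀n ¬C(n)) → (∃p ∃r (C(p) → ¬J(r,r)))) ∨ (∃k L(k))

∃n ∃p ∃r ∃k (C(n) ∨ ¬C(p) ∨ ¬J(r,r) ∨ L(k))

Rewrite implications/biconditionals: A → B as ¬A ∨ B.
  ¬(∀n ¬C(n)) ∨ (∃p ∃r (¬C(p) ∨ ¬J(r,r))) ∨ (∃k L(k))
Drive negations inward (¬∀x A ≡ ∃x ¬A, ¬∃x A ≡ ∀x ¬A, De Morgan for ∧/∨):
  (∃n C(n)) ∨ (∃p ∃r (¬C(p) ∨ ¬J(r,r))) ∨ (∃k L(k))
All bound variables are already distinct, so no renaming is needed.
Pull the quantifiers to the front (each side's bound variable is not free in the other side):
  ∃n ∃p ∃r ∃k (C(n) ∨ ¬C(p) ∨ ¬J(r,r) ∨ L(k))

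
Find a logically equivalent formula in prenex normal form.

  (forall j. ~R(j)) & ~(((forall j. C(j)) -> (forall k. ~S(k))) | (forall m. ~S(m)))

forall j. forall v1. exists k. exists m. (~R(j) & C(v1) & S(k) & S(m))

Rewrite implications/biconditionals: A → B as ¬A ∨ B.
  (forall j. ~R(j)) & ~(~(forall j. C(j)) | (forall k. ~S(k)) | (forall m. ~S(m)))
Drive negations inward (¬∀x A ≡ ∃x ¬A, ¬∃x A ≡ ∀x ¬A, De Morgan for ∧/∨):
  (forall j. ~R(j)) & (forall j. C(j)) & (exists k. S(k)) & (exists m. S(m))
Standardize variables apart so no two quantifiers bind the same name: j↦v1.
  (forall j. ~R(j)) & (forall v1. C(v1)) & (exists k. S(k)) & (exists m. S(m))
Pull the quantifiers to the front (each side's bound variable is not free in the other side):
  forall j. forall v1. exists k. exists m. (~R(j) & C(v1) & S(k) & S(m))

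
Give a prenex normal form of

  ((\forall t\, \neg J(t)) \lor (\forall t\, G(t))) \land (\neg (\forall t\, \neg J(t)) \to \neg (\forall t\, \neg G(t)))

\forall t\, \forall q\, \forall b\, \exists a\, ((\neg J(t) \lor G(q)) \land (\neg J(b) \lor G(a)))

First replace A → B with ¬A ∨ B.
  ((\forall t\, \neg J(t)) \lor (\forall t\, G(t))) \land (\neg \neg (\forall t\, \neg J(t)) \lor \neg (\forall t\, \neg G(t)))
Push ¬ through the quantifiers and connectives to reach negation normal form:
  ((\forall t\, \neg J(t)) \lor (\forall t\, G(t))) \land ((\forall t\, \neg J(t)) \lor (\exists t\, G(t)))
Standardize variables apart so no two quantifiers bind the same name: t↦q, t↦b, t↦a.
  ((\forall t\, \neg J(t)) \lor (\forall q\, G(q))) \land ((\forall b\, \neg J(b)) \lor (\exists a\, G(a)))
Finally move all quantifiers to the prefix:
  \forall t\, \forall q\, \forall b\, \exists a\, ((\neg J(t) \lor G(q)) \land (\neg J(b) \lor G(a)))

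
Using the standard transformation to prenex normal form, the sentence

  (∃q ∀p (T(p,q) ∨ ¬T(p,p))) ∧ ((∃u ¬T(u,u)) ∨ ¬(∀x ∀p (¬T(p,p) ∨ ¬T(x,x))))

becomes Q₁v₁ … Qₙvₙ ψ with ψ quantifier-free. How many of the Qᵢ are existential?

Move each ¬ inward, flipping quantifiers it crosses:
  (∃q ∀p (T(p,q) ∨ ¬T(p,p))) ∧ ((∃u ¬T(u,u)) ∨ (∃x ∃p (T(p,p) ∧ T(x,x))))
Rename bound variables to avoid capture: p↦v.
  (∃q ∀p (T(p,q) ∨ ¬T(p,p))) ∧ ((∃u ¬T(u,u)) ∨ (∃x ∃v (T(v,v) ∧ T(x,x))))
Pull the quantifiers to the front (each side's bound variable is not free in the other side):
  ∃q ∀p ∃u ∃x ∃v ((T(p,q) ∨ ¬T(p,p)) ∧ (¬T(u,u) ∨ T(v,v) ∧ T(x,x)))
The prefix is ∃q ∀p ∃u ∃x ∃v: 1 universal, 4 existential.

4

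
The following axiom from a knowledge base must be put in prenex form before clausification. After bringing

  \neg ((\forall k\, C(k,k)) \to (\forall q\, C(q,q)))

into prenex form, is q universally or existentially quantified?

Eliminate → and ↔ using ¬ and ∨.
  \neg (\neg (\forall k\, C(k,k)) \lor (\forall q\, C(q,q)))
Push ¬ through the quantifiers and connectives to reach negation normal form:
  (\forall k\, C(k,k)) \land (\exists q\, \neg C(q,q))
All bound variables are already distinct, so no renaming is needed.
Pull the quantifiers to the front (each side's bound variable is not free in the other side):
  \forall k\, \exists q\, (C(k,k) \land \neg C(q,q))
The quantifier \forall q sits under an odd number of negations (counting the antecedent side of each →), so it flips to \exists q.

existential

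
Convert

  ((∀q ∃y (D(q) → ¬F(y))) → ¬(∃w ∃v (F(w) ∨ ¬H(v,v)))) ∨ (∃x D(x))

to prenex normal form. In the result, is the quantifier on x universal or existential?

First replace A → B with ¬A ∨ B.
  ¬(∀q ∃y (¬D(q) ∨ ¬F(y))) ∨ ¬(∃w ∃v (F(w) ∨ ¬H(v,v))) ∨ (∃x D(x))
Push ¬ through the quantifiers and connectives to reach negation normal form:
  (∃q ∀y (D(q) ∧ F(y))) ∨ (∀w ∀v (¬F(w) ∧ H(v,v))) ∨ (∃x D(x))
Finally move all quantifiers to the prefix:
  ∃q ∀y ∀w ∀v ∃x (D(q) ∧ F(y) ∨ ¬F(w) ∧ H(v,v) ∨ D(x))
The quantifier ∃x sits under an even number of negations (counting the antecedent side of each →), so it remains existential.

existential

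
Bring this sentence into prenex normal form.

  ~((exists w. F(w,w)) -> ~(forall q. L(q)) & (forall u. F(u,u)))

exists w. forall q. exists u. (F(w,w) & (L(q) | ~F(u,u)))

Eliminate → and ↔ using ¬ and ∨.
  ~(~(exists w. F(w,w)) | ~(forall q. L(q)) & (forall u. F(u,u)))
Drive negations inward (¬∀x A ≡ ∃x ¬A, ¬∃x A ≡ ∀x ¬A, De Morgan for ∧/∨):
  (exists w. F(w,w)) & ((forall q. L(q)) | (exists u. ~F(u,u)))
All bound variables are already distinct, so no renaming is needed.
Finally move all quantifiers to the prefix:
  exists w. forall q. exists u. (F(w,w) & (L(q) | ~F(u,u)))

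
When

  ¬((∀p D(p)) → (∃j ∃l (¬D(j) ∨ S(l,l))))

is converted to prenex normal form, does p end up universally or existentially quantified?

First replace A → B with ¬A ∨ B.
  ¬(¬(∀p D(p)) ∨ (∃j ∃l (¬D(j) ∨ S(l,l))))
Drive negations inward (¬∀x A ≡ ∃x ¬A, ¬∃x A ≡ ∀x ¬A, De Morgan for ∧/∨):
  (∀p D(p)) ∧ (∀j ∀l (D(j) ∧ ¬S(l,l)))
Pull the quantifiers to the front (each side's bound variable is not free in the other side):
  ∀p ∀j ∀l (D(p) ∧ D(j) ∧ ¬S(l,l))
The quantifier ∀p sits under an even number of negations (counting the antecedent side of each →), so it remains universal.

universal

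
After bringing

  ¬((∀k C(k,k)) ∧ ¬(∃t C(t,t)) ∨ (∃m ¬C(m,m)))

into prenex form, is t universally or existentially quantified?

Drive negations inward (¬∀x A ≡ ∃x ¬A, ¬∃x A ≡ ∀x ¬A, De Morgan for ∧/∨):
  ((∃k ¬C(k,k)) ∨ (∃t C(t,t))) ∧ (∀m C(m,m))
Finally move all quantifiers to the prefix:
  ∃k ∃t ∀m ((¬C(k,k) ∨ C(t,t)) ∧ C(m,m))
The quantifier ∃t sits under an even number of negations, so it remains existential.

existential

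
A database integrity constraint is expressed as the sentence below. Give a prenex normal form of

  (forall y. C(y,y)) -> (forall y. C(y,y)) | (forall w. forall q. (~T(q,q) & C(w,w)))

Rewrite implications/biconditionals: A → B as ¬A ∨ B.
  ~(forall y. C(y,y)) | (forall y. C(y,y)) | (forall w. forall q. (~T(q,q) & C(w,w)))
Push ¬ through the quantifiers and connectives to reach negation normal form:
  (exists y. ~C(y,y)) | (forall y. C(y,y)) | (forall w. forall q. (~T(q,q) & C(w,w)))
Give each quantifier a distinct variable: y↦z1.
  (exists y. ~C(y,y)) | (forall z1. C(z1,z1)) | (forall w. forall q. (~T(q,q) & C(w,w)))
Pull the quantifiers to the front (each side's bound variable is not free in the other side):
  exists y. forall z1. forall w. forall q. (~C(y,y) | C(z1,z1) | ~T(q,q) & C(w,w))

exists y. forall z1. forall w. forall q. (~C(y,y) | C(z1,z1) | ~T(q,q) & C(w,w))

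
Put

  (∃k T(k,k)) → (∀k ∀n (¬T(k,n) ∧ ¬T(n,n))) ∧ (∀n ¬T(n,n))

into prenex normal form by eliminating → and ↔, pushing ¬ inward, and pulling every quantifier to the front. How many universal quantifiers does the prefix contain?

4

First replace A → B with ¬A ∨ B.
  ¬(∃k T(k,k)) ∨ (∀k ∀n (¬T(k,n) ∧ ¬T(n,n))) ∧ (∀n ¬T(n,n))
Push ¬ through the quantifiers and connectives to reach negation normal form:
  (∀k ¬T(k,k)) ∨ (∀k ∀n (¬T(k,n) ∧ ¬T(n,n))) ∧ (∀n ¬T(n,n))
Give each quantifier a distinct variable: k↦t, n↦u.
  (∀k ¬T(k,k)) ∨ (∀t ∀n (¬T(t,n) ∧ ¬T(n,n))) ∧ (∀u ¬T(u,u))
Pull the quantifiers to the front (each side's bound variable is not free in the other side):
  ∀k ∀t ∀n ∀u (¬T(k,k) ∨ ¬T(t,n) ∧ ¬T(n,n) ∧ ¬T(u,u))
The prefix is ∀k ∀t ∀n ∀u: 4 universal, 0 existential.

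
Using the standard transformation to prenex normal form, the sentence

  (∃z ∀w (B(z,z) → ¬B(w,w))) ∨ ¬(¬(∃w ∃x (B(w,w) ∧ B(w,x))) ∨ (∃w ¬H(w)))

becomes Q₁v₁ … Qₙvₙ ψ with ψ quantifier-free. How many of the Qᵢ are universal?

2

Eliminate → and ↔ using ¬ and ∨.
  (∃z ∀w (¬B(z,z) ∨ ¬B(w,w))) ∨ ¬(¬(∃w ∃x (B(w,w) ∧ B(w,x))) ∨ (∃w ¬H(w)))
Push ¬ through the quantifiers and connectives to reach negation normal form:
  (∃z ∀w (¬B(z,z) ∨ ¬B(w,w))) ∨ (∃w ∃x (B(w,w) ∧ B(w,x))) ∧ (∀w H(w))
Rename bound variables to avoid capture: w↦q, w↦r.
  (∃z ∀w (¬B(z,z) ∨ ¬B(w,w))) ∨ (∃q ∃x (B(q,q) ∧ B(q,x))) ∧ (∀r H(r))
Extract every quantifier outward, since the variables are now distinct and don't occur free across branches:
  ∃z ∀w ∃q ∃x ∀r (¬B(z,z) ∨ ¬B(w,w) ∨ B(q,q) ∧ B(q,x) ∧ H(r))
The prefix is ∃z ∀w ∃q ∃x ∀r: 2 universal, 3 existential.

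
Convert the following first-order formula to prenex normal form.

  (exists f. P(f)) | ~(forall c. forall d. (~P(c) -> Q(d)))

exists f. exists c. exists d. (P(f) | ~P(c) & ~Q(d))

Rewrite implications/biconditionals: A → B as ¬A ∨ B.
  (exists f. P(f)) | ~(forall c. forall d. (~~P(c) | Q(d)))
Drive negations inward (¬∀x A ≡ ∃x ¬A, ¬∃x A ≡ ∀x ¬A, De Morgan for ∧/∨):
  (exists f. P(f)) | (exists c. exists d. (~P(c) & ~Q(d)))
Finally move all quantifiers to the prefix:
  exists f. exists c. exists d. (P(f) | ~P(c) & ~Q(d))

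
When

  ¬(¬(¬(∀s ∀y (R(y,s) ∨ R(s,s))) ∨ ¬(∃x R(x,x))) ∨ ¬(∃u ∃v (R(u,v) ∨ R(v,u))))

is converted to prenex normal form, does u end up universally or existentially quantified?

Drive negations inward (¬∀x A ≡ ∃x ¬A, ¬∃x A ≡ ∀x ¬A, De Morgan for ∧/∨):
  ((∃s ∃y (¬R(y,s) ∧ ¬R(s,s))) ∨ (∀x ¬R(x,x))) ∧ (∃u ∃v (R(u,v) ∨ R(v,u)))
Finally move all quantifiers to the prefix:
  ∃s ∃y ∀x ∃u ∃v ((¬R(y,s) ∧ ¬R(s,s) ∨ ¬R(x,x)) ∧ (R(u,v) ∨ R(v,u)))
The quantifier ∃u sits under an even number of negations, so it remains existential.

existential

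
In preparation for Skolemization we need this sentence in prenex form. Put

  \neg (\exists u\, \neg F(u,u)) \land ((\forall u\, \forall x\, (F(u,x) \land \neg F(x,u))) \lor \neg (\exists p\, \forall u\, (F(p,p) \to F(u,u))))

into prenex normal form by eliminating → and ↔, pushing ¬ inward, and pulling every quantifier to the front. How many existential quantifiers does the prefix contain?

1

First replace A → B with ¬A ∨ B.
  \neg (\exists u\, \neg F(u,u)) \land ((\forall u\, \forall x\, (F(u,x) \land \neg F(x,u))) \lor \neg (\exists p\, \forall u\, (\neg F(p,p) \lor F(u,u))))
Push ¬ through the quantifiers and connectives to reach negation normal form:
  (\forall u\, F(u,u)) \land ((\forall u\, \forall x\, (F(u,x) \land \neg F(x,u))) \lor (\forall p\, \exists u\, (F(p,p) \land \neg F(u,u))))
Standardize variables apart so no two quantifiers bind the same name: u↦b, u↦z1.
  (\forall u\, F(u,u)) \land ((\forall b\, \forall x\, (F(b,x) \land \neg F(x,b))) \lor (\forall p\, \exists z1\, (F(p,p) \land \neg F(z1,z1))))
Finally move all quantifiers to the prefix:
  \forall u\, \forall b\, \forall x\, \forall p\, \exists z1\, (F(u,u) \land (F(b,x) \land \neg F(x,b) \lor F(p,p) \land \neg F(z1,z1)))
The prefix is \forall u \forall b \forall x \forall p \exists z1: 4 universal, 1 existential.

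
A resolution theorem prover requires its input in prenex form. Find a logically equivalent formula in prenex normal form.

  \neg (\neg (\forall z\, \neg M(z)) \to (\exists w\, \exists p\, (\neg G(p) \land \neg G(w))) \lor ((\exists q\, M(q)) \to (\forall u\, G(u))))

Rewrite implications/biconditionals: A → B as ¬A ∨ B.
  \neg (\neg \neg (\forall z\, \neg M(z)) \lor (\exists w\, \exists p\, (\neg G(p) \land \neg G(w))) \lor \neg (\exists q\, M(q)) \lor (\forall u\, G(u)))
Push ¬ through the quantifiers and connectives to reach negation normal form:
  (\exists z\, M(z)) \land (\forall w\, \forall p\, (G(p) \lor G(w))) \land (\exists q\, M(q)) \land (\exists u\, \neg G(u))
Extract every quantifier outward, since the variables are now distinct and don't occur free across branches:
  \exists z\, \forall w\, \forall p\, \exists q\, \exists u\, (M(z) \land (G(p) \lor G(w)) \land M(q) \land \neg G(u))

\exists z\, \forall w\, \forall p\, \exists q\, \exists u\, (M(z) \land (G(p) \lor G(w)) \land M(q) \land \neg G(u))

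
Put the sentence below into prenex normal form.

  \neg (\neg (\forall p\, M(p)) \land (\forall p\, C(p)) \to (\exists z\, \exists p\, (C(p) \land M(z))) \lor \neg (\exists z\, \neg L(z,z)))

First replace A → B with ¬A ∨ B.
  \neg (\neg (\neg (\forall p\, M(p)) \land (\forall p\, C(p))) \lor (\exists z\, \exists p\, (C(p) \land M(z))) \lor \neg (\exists z\, \neg L(z,z)))
Drive negations inward (¬∀x A ≡ ∃x ¬A, ¬∃x A ≡ ∀x ¬A, De Morgan for ∧/∨):
  (\exists p\, \neg M(p)) \land (\forall p\, C(p)) \land (\forall z\, \forall p\, (\neg C(p) \lor \neg M(z))) \land (\exists z\, \neg L(z,z))
Standardize variables apart so no two quantifiers bind the same name: p↦b, p↦v1, z↦v.
  (\exists p\, \neg M(p)) \land (\forall b\, C(b)) \land (\forall z\, \forall v1\, (\neg C(v1) \lor \neg M(z))) \land (\exists v\, \neg L(v,v))
Finally move all quantifiers to the prefix:
  \exists p\, \forall b\, \forall z\, \forall v1\, \exists v\, (\neg M(p) \land C(b) \land (\neg C(v1) \lor \neg M(z)) \land \neg L(v,v))

\exists p\, \forall b\, \forall z\, \forall v1\, \exists v\, (\neg M(p) \land C(b) \land (\neg C(v1) \lor \neg M(z)) \land \neg L(v,v))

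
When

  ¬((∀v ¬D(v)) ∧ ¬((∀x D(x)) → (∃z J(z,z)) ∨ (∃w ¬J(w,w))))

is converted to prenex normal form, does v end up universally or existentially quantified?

Eliminate → and ↔ using ¬ and ∨.
  ¬((∀v ¬D(v)) ∧ ¬(¬(∀x D(x)) ∨ (∃z J(z,z)) ∨ (∃w ¬J(w,w))))
Drive negations inward (¬∀x A ≡ ∃x ¬A, ¬∃x A ≡ ∀x ¬A, De Morgan for ∧/∨):
  (∃v D(v)) ∨ (∃x ¬D(x)) ∨ (∃z J(z,z)) ∨ (∃w ¬J(w,w))
All bound variables are already distinct, so no renaming is needed.
Pull the quantifiers to the front (each side's bound variable is not free in the other side):
  ∃v ∃x ∃z ∃w (D(v) ∨ ¬D(x) ∨ J(z,z) ∨ ¬J(w,w))
The quantifier ∀v sits under an odd number of negations (counting the antecedent side of each →), so it flips to ∃v.

existential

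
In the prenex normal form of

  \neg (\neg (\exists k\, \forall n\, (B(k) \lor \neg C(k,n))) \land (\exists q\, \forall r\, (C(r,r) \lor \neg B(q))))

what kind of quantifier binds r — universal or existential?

existential

Move each ¬ inward, flipping quantifiers it crosses:
  (\exists k\, \forall n\, (B(k) \lor \neg C(k,n))) \lor (\forall q\, \exists r\, (\neg C(r,r) \land B(q)))
Pull the quantifiers to the front (each side's bound variable is not free in the other side):
  \exists k\, \forall n\, \forall q\, \exists r\, (B(k) \lor \neg C(k,n) \lor \neg C(r,r) \land B(q))
The quantifier \forall r sits under an odd number of negations, so it flips to \exists r.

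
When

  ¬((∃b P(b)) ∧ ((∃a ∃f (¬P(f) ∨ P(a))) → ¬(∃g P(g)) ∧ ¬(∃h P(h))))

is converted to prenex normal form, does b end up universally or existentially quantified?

universal

Rewrite implications/biconditionals: A → B as ¬A ∨ B.
  ¬((∃b P(b)) ∧ (¬(∃a ∃f (¬P(f) ∨ P(a))) ∨ ¬(∃g P(g)) ∧ ¬(∃h P(h))))
Push ¬ through the quantifiers and connectives to reach negation normal form:
  (∀b ¬P(b)) ∨ (∃a ∃f (¬P(f) ∨ P(a))) ∧ ((∃g P(g)) ∨ (∃h P(h)))
Finally move all quantifiers to the prefix:
  ∀b ∃a ∃f ∃g ∃h (¬P(b) ∨ (¬P(f) ∨ P(a)) ∧ (P(g) ∨ P(h)))
The quantifier ∃b sits under an odd number of negations (counting the antecedent side of each →), so it flips to ∀b.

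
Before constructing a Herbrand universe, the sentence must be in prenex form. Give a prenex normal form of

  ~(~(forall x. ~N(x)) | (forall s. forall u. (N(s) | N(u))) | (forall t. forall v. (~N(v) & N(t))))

forall x. exists s. exists u. exists t. exists v. (~N(x) & ~N(s) & ~N(u) & (N(v) | ~N(t)))

Push ¬ through the quantifiers and connectives to reach negation normal form:
  (forall x. ~N(x)) & (exists s. exists u. (~N(s) & ~N(u))) & (exists t. exists v. (N(v) | ~N(t)))
Extract every quantifier outward, since the variables are now distinct and don't occur free across branches:
  forall x. exists s. exists u. exists t. exists v. (~N(x) & ~N(s) & ~N(u) & (N(v) | ~N(t)))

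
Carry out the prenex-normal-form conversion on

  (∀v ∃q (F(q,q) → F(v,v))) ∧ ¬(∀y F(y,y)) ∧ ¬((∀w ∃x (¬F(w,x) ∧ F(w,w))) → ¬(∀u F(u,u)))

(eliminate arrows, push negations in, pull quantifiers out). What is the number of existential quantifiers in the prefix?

Eliminate → and ↔ using ¬ and ∨.
  (∀v ∃q (¬F(q,q) ∨ F(v,v))) ∧ ¬(∀y F(y,y)) ∧ ¬(¬(∀w ∃x (¬F(w,x) ∧ F(w,w))) ∨ ¬(∀u F(u,u)))
Push ¬ through the quantifiers and connectives to reach negation normal form:
  (∀v ∃q (¬F(q,q) ∨ F(v,v))) ∧ (∃y ¬F(y,y)) ∧ (∀w ∃x (¬F(w,x) ∧ F(w,w))) ∧ (∀u F(u,u))
All bound variables are already distinct, so no renaming is needed.
Pull the quantifiers to the front (each side's bound variable is not free in the other side):
  ∀v ∃q ∃y ∀w ∃x ∀u ((¬F(q,q) ∨ F(v,v)) ∧ ¬F(y,y) ∧ ¬F(w,x) ∧ F(w,w) ∧ F(u,u))
The prefix is ∀v ∃q ∃y ∀w ∃x ∀u: 3 universal, 3 existential.

3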